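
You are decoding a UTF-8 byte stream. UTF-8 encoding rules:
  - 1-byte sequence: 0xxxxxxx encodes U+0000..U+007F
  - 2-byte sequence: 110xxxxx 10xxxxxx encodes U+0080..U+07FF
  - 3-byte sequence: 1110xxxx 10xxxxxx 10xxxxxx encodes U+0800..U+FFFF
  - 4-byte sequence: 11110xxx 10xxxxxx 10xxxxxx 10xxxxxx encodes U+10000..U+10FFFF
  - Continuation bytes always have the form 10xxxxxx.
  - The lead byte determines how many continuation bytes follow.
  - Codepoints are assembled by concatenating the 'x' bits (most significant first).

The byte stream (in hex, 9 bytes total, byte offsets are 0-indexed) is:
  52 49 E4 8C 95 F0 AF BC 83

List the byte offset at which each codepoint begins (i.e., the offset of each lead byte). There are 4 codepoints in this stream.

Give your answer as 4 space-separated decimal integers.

Answer: 0 1 2 5

Derivation:
Byte[0]=52: 1-byte ASCII. cp=U+0052
Byte[1]=49: 1-byte ASCII. cp=U+0049
Byte[2]=E4: 3-byte lead, need 2 cont bytes. acc=0x4
Byte[3]=8C: continuation. acc=(acc<<6)|0x0C=0x10C
Byte[4]=95: continuation. acc=(acc<<6)|0x15=0x4315
Completed: cp=U+4315 (starts at byte 2)
Byte[5]=F0: 4-byte lead, need 3 cont bytes. acc=0x0
Byte[6]=AF: continuation. acc=(acc<<6)|0x2F=0x2F
Byte[7]=BC: continuation. acc=(acc<<6)|0x3C=0xBFC
Byte[8]=83: continuation. acc=(acc<<6)|0x03=0x2FF03
Completed: cp=U+2FF03 (starts at byte 5)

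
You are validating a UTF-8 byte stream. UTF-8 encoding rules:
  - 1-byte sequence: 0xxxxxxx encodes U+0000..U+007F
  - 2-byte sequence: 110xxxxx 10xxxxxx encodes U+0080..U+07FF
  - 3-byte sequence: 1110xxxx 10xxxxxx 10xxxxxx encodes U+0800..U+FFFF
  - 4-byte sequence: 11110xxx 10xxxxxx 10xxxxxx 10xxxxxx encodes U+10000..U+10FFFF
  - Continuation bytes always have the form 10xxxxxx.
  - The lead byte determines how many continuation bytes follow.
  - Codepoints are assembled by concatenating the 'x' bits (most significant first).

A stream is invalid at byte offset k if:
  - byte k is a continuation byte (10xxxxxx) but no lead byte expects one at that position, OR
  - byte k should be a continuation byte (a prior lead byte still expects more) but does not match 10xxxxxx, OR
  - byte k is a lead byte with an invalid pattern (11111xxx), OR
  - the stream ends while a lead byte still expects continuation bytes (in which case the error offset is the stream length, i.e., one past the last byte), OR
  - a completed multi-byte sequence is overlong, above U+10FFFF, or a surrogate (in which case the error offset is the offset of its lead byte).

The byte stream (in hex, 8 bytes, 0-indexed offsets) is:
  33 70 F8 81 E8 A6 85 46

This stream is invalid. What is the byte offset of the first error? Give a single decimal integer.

Byte[0]=33: 1-byte ASCII. cp=U+0033
Byte[1]=70: 1-byte ASCII. cp=U+0070
Byte[2]=F8: INVALID lead byte (not 0xxx/110x/1110/11110)

Answer: 2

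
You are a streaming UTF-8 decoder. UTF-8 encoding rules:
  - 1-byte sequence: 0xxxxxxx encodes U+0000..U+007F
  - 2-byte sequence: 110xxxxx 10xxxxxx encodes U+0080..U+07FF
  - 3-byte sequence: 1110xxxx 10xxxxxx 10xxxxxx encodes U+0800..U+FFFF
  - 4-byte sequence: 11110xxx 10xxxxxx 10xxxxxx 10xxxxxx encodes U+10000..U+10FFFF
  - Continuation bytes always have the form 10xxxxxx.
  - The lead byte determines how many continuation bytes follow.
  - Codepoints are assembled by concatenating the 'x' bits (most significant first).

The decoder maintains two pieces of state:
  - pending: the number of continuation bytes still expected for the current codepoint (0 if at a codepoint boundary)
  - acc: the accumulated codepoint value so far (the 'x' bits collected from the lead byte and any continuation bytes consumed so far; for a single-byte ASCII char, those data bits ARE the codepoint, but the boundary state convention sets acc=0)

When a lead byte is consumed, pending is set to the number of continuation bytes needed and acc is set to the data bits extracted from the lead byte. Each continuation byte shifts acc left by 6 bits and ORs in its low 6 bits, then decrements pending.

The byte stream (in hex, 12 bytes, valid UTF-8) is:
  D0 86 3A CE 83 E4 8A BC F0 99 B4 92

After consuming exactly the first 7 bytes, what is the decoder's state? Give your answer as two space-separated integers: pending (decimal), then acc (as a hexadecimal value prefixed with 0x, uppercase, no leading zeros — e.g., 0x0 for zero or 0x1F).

Answer: 1 0x10A

Derivation:
Byte[0]=D0: 2-byte lead. pending=1, acc=0x10
Byte[1]=86: continuation. acc=(acc<<6)|0x06=0x406, pending=0
Byte[2]=3A: 1-byte. pending=0, acc=0x0
Byte[3]=CE: 2-byte lead. pending=1, acc=0xE
Byte[4]=83: continuation. acc=(acc<<6)|0x03=0x383, pending=0
Byte[5]=E4: 3-byte lead. pending=2, acc=0x4
Byte[6]=8A: continuation. acc=(acc<<6)|0x0A=0x10A, pending=1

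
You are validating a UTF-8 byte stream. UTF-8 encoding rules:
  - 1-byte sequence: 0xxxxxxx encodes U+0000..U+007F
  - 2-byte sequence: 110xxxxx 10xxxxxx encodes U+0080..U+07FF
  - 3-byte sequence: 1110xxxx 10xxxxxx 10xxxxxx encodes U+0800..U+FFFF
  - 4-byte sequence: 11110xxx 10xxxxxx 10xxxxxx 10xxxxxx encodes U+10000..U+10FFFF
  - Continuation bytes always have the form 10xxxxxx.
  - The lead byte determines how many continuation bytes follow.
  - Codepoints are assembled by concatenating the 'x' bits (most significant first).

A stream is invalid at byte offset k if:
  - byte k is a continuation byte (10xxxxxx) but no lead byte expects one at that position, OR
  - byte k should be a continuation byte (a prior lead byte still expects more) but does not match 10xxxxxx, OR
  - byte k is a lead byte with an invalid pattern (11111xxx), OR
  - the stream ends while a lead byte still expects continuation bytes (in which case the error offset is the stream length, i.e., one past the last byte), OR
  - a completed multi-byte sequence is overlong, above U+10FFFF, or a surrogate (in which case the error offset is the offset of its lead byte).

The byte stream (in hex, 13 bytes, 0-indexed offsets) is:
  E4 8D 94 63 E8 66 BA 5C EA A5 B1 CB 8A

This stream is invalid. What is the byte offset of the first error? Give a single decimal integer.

Byte[0]=E4: 3-byte lead, need 2 cont bytes. acc=0x4
Byte[1]=8D: continuation. acc=(acc<<6)|0x0D=0x10D
Byte[2]=94: continuation. acc=(acc<<6)|0x14=0x4354
Completed: cp=U+4354 (starts at byte 0)
Byte[3]=63: 1-byte ASCII. cp=U+0063
Byte[4]=E8: 3-byte lead, need 2 cont bytes. acc=0x8
Byte[5]=66: expected 10xxxxxx continuation. INVALID

Answer: 5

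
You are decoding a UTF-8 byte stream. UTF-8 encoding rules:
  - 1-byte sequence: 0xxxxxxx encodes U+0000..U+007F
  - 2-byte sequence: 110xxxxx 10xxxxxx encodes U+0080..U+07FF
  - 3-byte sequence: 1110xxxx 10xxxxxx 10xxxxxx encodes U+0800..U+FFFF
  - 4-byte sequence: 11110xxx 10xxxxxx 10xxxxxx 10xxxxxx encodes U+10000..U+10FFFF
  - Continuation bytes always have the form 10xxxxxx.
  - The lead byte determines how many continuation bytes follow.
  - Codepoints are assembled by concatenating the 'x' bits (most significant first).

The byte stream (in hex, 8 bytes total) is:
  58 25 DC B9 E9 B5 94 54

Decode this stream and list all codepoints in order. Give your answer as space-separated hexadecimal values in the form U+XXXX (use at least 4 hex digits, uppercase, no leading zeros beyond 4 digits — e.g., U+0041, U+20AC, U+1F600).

Answer: U+0058 U+0025 U+0739 U+9D54 U+0054

Derivation:
Byte[0]=58: 1-byte ASCII. cp=U+0058
Byte[1]=25: 1-byte ASCII. cp=U+0025
Byte[2]=DC: 2-byte lead, need 1 cont bytes. acc=0x1C
Byte[3]=B9: continuation. acc=(acc<<6)|0x39=0x739
Completed: cp=U+0739 (starts at byte 2)
Byte[4]=E9: 3-byte lead, need 2 cont bytes. acc=0x9
Byte[5]=B5: continuation. acc=(acc<<6)|0x35=0x275
Byte[6]=94: continuation. acc=(acc<<6)|0x14=0x9D54
Completed: cp=U+9D54 (starts at byte 4)
Byte[7]=54: 1-byte ASCII. cp=U+0054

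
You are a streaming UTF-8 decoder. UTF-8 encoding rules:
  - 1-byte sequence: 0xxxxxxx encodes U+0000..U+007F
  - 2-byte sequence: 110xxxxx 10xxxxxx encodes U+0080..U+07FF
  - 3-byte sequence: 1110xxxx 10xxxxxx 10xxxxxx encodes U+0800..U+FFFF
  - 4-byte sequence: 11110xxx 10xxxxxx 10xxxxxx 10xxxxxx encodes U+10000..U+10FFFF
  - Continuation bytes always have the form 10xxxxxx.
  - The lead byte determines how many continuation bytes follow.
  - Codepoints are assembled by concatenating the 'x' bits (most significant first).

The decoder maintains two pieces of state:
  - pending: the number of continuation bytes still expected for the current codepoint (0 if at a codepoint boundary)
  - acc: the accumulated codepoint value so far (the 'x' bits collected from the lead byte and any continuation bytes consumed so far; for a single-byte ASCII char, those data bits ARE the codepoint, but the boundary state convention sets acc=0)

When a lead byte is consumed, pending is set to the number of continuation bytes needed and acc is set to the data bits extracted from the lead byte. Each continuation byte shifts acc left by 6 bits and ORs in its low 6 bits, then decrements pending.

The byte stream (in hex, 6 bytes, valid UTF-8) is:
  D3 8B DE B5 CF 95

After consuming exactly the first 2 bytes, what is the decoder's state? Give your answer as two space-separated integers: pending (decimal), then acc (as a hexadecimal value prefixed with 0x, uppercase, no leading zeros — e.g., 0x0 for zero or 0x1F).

Byte[0]=D3: 2-byte lead. pending=1, acc=0x13
Byte[1]=8B: continuation. acc=(acc<<6)|0x0B=0x4CB, pending=0

Answer: 0 0x4CB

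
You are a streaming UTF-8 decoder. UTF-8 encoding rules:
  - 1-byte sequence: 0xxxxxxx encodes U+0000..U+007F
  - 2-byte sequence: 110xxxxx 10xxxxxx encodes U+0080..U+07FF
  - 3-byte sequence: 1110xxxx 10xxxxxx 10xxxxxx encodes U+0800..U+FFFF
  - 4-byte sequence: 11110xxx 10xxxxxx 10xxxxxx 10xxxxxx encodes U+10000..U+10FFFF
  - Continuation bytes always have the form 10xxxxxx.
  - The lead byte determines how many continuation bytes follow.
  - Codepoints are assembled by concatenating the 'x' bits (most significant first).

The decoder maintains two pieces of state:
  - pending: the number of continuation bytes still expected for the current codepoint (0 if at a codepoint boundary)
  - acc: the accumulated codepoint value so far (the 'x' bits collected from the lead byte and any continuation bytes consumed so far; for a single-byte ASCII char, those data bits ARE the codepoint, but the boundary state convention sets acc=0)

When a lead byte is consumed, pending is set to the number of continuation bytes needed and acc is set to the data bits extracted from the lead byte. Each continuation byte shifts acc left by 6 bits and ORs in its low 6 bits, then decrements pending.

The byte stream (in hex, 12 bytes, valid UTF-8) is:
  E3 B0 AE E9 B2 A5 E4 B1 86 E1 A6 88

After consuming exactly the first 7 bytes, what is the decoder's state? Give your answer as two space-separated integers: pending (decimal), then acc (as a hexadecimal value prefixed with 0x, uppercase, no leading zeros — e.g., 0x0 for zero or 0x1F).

Answer: 2 0x4

Derivation:
Byte[0]=E3: 3-byte lead. pending=2, acc=0x3
Byte[1]=B0: continuation. acc=(acc<<6)|0x30=0xF0, pending=1
Byte[2]=AE: continuation. acc=(acc<<6)|0x2E=0x3C2E, pending=0
Byte[3]=E9: 3-byte lead. pending=2, acc=0x9
Byte[4]=B2: continuation. acc=(acc<<6)|0x32=0x272, pending=1
Byte[5]=A5: continuation. acc=(acc<<6)|0x25=0x9CA5, pending=0
Byte[6]=E4: 3-byte lead. pending=2, acc=0x4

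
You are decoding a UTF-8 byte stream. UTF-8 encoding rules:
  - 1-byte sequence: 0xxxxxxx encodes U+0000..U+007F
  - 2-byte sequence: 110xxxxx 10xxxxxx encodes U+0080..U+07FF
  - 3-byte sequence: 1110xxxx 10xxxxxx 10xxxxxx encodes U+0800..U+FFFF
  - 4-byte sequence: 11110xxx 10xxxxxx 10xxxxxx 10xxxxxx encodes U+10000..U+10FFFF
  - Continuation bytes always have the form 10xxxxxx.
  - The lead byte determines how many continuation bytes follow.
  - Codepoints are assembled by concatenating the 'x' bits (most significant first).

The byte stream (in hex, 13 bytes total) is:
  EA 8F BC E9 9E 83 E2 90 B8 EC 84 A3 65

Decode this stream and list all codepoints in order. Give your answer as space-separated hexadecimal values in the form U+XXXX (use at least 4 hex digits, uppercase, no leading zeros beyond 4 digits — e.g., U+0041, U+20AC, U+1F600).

Answer: U+A3FC U+9783 U+2438 U+C123 U+0065

Derivation:
Byte[0]=EA: 3-byte lead, need 2 cont bytes. acc=0xA
Byte[1]=8F: continuation. acc=(acc<<6)|0x0F=0x28F
Byte[2]=BC: continuation. acc=(acc<<6)|0x3C=0xA3FC
Completed: cp=U+A3FC (starts at byte 0)
Byte[3]=E9: 3-byte lead, need 2 cont bytes. acc=0x9
Byte[4]=9E: continuation. acc=(acc<<6)|0x1E=0x25E
Byte[5]=83: continuation. acc=(acc<<6)|0x03=0x9783
Completed: cp=U+9783 (starts at byte 3)
Byte[6]=E2: 3-byte lead, need 2 cont bytes. acc=0x2
Byte[7]=90: continuation. acc=(acc<<6)|0x10=0x90
Byte[8]=B8: continuation. acc=(acc<<6)|0x38=0x2438
Completed: cp=U+2438 (starts at byte 6)
Byte[9]=EC: 3-byte lead, need 2 cont bytes. acc=0xC
Byte[10]=84: continuation. acc=(acc<<6)|0x04=0x304
Byte[11]=A3: continuation. acc=(acc<<6)|0x23=0xC123
Completed: cp=U+C123 (starts at byte 9)
Byte[12]=65: 1-byte ASCII. cp=U+0065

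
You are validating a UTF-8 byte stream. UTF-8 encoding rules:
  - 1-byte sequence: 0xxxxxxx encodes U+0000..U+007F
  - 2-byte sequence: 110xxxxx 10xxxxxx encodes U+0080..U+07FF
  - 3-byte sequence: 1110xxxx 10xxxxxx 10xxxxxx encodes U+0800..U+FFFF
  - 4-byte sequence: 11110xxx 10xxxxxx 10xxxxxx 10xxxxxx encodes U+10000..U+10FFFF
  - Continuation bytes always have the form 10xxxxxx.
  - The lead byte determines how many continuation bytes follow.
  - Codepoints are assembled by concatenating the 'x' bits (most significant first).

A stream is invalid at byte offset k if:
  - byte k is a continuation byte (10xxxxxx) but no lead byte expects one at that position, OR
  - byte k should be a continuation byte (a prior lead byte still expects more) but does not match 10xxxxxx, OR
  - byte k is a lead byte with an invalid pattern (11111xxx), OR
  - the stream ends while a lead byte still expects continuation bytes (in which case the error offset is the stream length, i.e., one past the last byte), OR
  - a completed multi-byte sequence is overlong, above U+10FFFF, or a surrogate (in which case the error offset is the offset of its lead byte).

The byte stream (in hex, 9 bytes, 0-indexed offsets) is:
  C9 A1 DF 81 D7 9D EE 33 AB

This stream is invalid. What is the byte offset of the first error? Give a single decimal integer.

Byte[0]=C9: 2-byte lead, need 1 cont bytes. acc=0x9
Byte[1]=A1: continuation. acc=(acc<<6)|0x21=0x261
Completed: cp=U+0261 (starts at byte 0)
Byte[2]=DF: 2-byte lead, need 1 cont bytes. acc=0x1F
Byte[3]=81: continuation. acc=(acc<<6)|0x01=0x7C1
Completed: cp=U+07C1 (starts at byte 2)
Byte[4]=D7: 2-byte lead, need 1 cont bytes. acc=0x17
Byte[5]=9D: continuation. acc=(acc<<6)|0x1D=0x5DD
Completed: cp=U+05DD (starts at byte 4)
Byte[6]=EE: 3-byte lead, need 2 cont bytes. acc=0xE
Byte[7]=33: expected 10xxxxxx continuation. INVALID

Answer: 7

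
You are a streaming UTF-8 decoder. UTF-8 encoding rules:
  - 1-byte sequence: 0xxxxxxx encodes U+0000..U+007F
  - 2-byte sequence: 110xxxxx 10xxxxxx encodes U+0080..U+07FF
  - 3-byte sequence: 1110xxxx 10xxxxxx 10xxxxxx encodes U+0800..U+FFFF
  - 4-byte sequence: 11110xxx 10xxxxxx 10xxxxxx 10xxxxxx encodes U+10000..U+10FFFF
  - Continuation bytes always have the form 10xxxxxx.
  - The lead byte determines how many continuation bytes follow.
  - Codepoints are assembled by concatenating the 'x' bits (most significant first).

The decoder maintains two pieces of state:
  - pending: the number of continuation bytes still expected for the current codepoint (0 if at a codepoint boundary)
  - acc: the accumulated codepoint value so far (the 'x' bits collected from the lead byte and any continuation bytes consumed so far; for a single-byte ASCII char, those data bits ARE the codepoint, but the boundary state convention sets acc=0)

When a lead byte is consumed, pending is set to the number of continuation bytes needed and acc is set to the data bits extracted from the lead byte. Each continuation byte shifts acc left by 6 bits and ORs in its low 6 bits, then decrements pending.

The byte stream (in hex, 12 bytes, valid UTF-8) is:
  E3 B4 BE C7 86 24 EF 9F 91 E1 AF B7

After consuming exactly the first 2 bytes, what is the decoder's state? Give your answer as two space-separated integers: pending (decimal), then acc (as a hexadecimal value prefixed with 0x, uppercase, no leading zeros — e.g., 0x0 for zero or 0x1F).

Answer: 1 0xF4

Derivation:
Byte[0]=E3: 3-byte lead. pending=2, acc=0x3
Byte[1]=B4: continuation. acc=(acc<<6)|0x34=0xF4, pending=1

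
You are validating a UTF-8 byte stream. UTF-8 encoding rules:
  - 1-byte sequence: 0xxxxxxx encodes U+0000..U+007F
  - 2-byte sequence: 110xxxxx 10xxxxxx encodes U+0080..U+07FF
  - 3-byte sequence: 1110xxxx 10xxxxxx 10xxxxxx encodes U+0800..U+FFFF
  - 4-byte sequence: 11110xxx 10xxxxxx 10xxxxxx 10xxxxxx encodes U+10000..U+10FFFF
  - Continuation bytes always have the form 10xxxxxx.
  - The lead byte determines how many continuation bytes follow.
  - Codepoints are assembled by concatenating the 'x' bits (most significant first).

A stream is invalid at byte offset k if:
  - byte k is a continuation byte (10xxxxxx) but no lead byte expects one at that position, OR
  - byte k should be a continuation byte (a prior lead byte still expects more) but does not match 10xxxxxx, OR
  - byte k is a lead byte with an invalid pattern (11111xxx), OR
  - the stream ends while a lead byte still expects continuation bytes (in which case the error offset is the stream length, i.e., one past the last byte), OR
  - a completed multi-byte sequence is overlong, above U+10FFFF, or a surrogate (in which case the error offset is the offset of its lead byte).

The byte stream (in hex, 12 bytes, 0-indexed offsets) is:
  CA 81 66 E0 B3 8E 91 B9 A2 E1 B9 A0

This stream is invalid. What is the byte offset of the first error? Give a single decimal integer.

Byte[0]=CA: 2-byte lead, need 1 cont bytes. acc=0xA
Byte[1]=81: continuation. acc=(acc<<6)|0x01=0x281
Completed: cp=U+0281 (starts at byte 0)
Byte[2]=66: 1-byte ASCII. cp=U+0066
Byte[3]=E0: 3-byte lead, need 2 cont bytes. acc=0x0
Byte[4]=B3: continuation. acc=(acc<<6)|0x33=0x33
Byte[5]=8E: continuation. acc=(acc<<6)|0x0E=0xCCE
Completed: cp=U+0CCE (starts at byte 3)
Byte[6]=91: INVALID lead byte (not 0xxx/110x/1110/11110)

Answer: 6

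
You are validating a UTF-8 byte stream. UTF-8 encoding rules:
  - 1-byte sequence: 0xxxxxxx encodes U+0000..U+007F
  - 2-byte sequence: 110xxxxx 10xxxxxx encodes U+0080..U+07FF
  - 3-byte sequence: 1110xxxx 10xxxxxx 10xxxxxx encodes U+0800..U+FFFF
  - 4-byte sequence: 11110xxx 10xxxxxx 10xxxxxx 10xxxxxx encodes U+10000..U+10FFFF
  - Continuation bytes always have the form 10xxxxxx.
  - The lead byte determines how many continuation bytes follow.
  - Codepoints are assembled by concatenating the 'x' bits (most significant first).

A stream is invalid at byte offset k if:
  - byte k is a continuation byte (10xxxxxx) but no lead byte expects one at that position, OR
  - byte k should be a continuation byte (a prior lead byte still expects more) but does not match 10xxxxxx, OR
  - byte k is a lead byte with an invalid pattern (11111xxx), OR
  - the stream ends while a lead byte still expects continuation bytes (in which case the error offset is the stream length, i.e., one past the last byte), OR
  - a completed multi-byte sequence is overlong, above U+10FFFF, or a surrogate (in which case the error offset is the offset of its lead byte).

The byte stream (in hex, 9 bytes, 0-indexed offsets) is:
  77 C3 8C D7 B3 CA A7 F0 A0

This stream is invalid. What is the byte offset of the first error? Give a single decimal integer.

Answer: 9

Derivation:
Byte[0]=77: 1-byte ASCII. cp=U+0077
Byte[1]=C3: 2-byte lead, need 1 cont bytes. acc=0x3
Byte[2]=8C: continuation. acc=(acc<<6)|0x0C=0xCC
Completed: cp=U+00CC (starts at byte 1)
Byte[3]=D7: 2-byte lead, need 1 cont bytes. acc=0x17
Byte[4]=B3: continuation. acc=(acc<<6)|0x33=0x5F3
Completed: cp=U+05F3 (starts at byte 3)
Byte[5]=CA: 2-byte lead, need 1 cont bytes. acc=0xA
Byte[6]=A7: continuation. acc=(acc<<6)|0x27=0x2A7
Completed: cp=U+02A7 (starts at byte 5)
Byte[7]=F0: 4-byte lead, need 3 cont bytes. acc=0x0
Byte[8]=A0: continuation. acc=(acc<<6)|0x20=0x20
Byte[9]: stream ended, expected continuation. INVALID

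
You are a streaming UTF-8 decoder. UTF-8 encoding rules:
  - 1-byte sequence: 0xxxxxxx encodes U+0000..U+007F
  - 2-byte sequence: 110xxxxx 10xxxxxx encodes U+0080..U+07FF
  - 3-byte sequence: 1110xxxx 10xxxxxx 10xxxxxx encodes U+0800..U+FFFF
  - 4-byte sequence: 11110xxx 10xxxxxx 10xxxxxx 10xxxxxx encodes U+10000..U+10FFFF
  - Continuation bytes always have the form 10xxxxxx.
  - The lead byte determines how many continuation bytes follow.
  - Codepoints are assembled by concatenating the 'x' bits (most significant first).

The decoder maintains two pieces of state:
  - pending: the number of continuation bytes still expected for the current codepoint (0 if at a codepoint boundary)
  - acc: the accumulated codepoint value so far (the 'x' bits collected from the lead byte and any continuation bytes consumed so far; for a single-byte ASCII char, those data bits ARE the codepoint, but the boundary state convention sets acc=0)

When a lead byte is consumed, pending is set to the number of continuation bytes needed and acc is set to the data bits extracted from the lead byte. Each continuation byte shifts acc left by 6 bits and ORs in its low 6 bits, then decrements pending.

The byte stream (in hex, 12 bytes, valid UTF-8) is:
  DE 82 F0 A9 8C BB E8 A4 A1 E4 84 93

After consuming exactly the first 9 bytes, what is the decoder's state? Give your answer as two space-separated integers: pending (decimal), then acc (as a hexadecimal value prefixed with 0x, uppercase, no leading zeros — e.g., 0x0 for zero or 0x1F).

Answer: 0 0x8921

Derivation:
Byte[0]=DE: 2-byte lead. pending=1, acc=0x1E
Byte[1]=82: continuation. acc=(acc<<6)|0x02=0x782, pending=0
Byte[2]=F0: 4-byte lead. pending=3, acc=0x0
Byte[3]=A9: continuation. acc=(acc<<6)|0x29=0x29, pending=2
Byte[4]=8C: continuation. acc=(acc<<6)|0x0C=0xA4C, pending=1
Byte[5]=BB: continuation. acc=(acc<<6)|0x3B=0x2933B, pending=0
Byte[6]=E8: 3-byte lead. pending=2, acc=0x8
Byte[7]=A4: continuation. acc=(acc<<6)|0x24=0x224, pending=1
Byte[8]=A1: continuation. acc=(acc<<6)|0x21=0x8921, pending=0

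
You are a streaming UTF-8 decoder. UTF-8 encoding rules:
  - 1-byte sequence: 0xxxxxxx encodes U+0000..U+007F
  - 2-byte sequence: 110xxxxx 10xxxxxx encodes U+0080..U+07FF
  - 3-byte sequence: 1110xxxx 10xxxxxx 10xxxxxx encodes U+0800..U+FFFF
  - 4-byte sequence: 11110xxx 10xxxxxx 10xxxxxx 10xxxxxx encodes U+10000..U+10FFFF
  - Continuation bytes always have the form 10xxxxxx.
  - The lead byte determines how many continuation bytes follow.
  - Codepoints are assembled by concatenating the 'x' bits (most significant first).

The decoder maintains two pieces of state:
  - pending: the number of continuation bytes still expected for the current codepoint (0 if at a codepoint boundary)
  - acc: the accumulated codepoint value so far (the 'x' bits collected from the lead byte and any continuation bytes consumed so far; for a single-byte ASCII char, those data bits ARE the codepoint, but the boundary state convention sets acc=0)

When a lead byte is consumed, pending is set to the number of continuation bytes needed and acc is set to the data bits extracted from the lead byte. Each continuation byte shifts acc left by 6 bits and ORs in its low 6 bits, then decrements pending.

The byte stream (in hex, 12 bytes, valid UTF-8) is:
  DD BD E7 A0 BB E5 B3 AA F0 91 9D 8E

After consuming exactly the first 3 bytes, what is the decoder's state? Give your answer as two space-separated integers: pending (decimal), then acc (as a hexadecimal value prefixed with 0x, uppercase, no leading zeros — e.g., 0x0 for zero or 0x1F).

Answer: 2 0x7

Derivation:
Byte[0]=DD: 2-byte lead. pending=1, acc=0x1D
Byte[1]=BD: continuation. acc=(acc<<6)|0x3D=0x77D, pending=0
Byte[2]=E7: 3-byte lead. pending=2, acc=0x7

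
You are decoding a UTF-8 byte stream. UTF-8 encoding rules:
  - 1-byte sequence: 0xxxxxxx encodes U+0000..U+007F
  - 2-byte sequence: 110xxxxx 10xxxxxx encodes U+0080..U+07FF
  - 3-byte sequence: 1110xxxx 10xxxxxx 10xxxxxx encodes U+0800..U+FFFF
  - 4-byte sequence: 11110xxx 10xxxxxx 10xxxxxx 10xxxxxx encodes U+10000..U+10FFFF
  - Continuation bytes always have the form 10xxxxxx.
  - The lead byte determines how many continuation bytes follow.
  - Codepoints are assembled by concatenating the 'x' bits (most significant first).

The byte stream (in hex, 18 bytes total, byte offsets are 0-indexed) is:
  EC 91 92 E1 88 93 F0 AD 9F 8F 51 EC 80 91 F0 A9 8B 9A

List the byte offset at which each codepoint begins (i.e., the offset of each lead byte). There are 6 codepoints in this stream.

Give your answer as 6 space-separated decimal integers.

Byte[0]=EC: 3-byte lead, need 2 cont bytes. acc=0xC
Byte[1]=91: continuation. acc=(acc<<6)|0x11=0x311
Byte[2]=92: continuation. acc=(acc<<6)|0x12=0xC452
Completed: cp=U+C452 (starts at byte 0)
Byte[3]=E1: 3-byte lead, need 2 cont bytes. acc=0x1
Byte[4]=88: continuation. acc=(acc<<6)|0x08=0x48
Byte[5]=93: continuation. acc=(acc<<6)|0x13=0x1213
Completed: cp=U+1213 (starts at byte 3)
Byte[6]=F0: 4-byte lead, need 3 cont bytes. acc=0x0
Byte[7]=AD: continuation. acc=(acc<<6)|0x2D=0x2D
Byte[8]=9F: continuation. acc=(acc<<6)|0x1F=0xB5F
Byte[9]=8F: continuation. acc=(acc<<6)|0x0F=0x2D7CF
Completed: cp=U+2D7CF (starts at byte 6)
Byte[10]=51: 1-byte ASCII. cp=U+0051
Byte[11]=EC: 3-byte lead, need 2 cont bytes. acc=0xC
Byte[12]=80: continuation. acc=(acc<<6)|0x00=0x300
Byte[13]=91: continuation. acc=(acc<<6)|0x11=0xC011
Completed: cp=U+C011 (starts at byte 11)
Byte[14]=F0: 4-byte lead, need 3 cont bytes. acc=0x0
Byte[15]=A9: continuation. acc=(acc<<6)|0x29=0x29
Byte[16]=8B: continuation. acc=(acc<<6)|0x0B=0xA4B
Byte[17]=9A: continuation. acc=(acc<<6)|0x1A=0x292DA
Completed: cp=U+292DA (starts at byte 14)

Answer: 0 3 6 10 11 14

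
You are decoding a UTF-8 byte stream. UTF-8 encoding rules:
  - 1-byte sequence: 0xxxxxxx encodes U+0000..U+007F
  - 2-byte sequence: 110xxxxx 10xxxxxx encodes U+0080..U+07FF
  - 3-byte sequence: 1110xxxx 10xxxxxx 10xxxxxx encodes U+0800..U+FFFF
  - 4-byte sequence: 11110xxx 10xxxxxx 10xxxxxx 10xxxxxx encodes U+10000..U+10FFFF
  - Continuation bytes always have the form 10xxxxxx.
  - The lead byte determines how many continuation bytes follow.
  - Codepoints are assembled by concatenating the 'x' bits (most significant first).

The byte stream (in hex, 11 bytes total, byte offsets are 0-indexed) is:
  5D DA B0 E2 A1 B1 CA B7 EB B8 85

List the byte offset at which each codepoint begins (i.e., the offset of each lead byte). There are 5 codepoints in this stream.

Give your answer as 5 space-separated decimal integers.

Byte[0]=5D: 1-byte ASCII. cp=U+005D
Byte[1]=DA: 2-byte lead, need 1 cont bytes. acc=0x1A
Byte[2]=B0: continuation. acc=(acc<<6)|0x30=0x6B0
Completed: cp=U+06B0 (starts at byte 1)
Byte[3]=E2: 3-byte lead, need 2 cont bytes. acc=0x2
Byte[4]=A1: continuation. acc=(acc<<6)|0x21=0xA1
Byte[5]=B1: continuation. acc=(acc<<6)|0x31=0x2871
Completed: cp=U+2871 (starts at byte 3)
Byte[6]=CA: 2-byte lead, need 1 cont bytes. acc=0xA
Byte[7]=B7: continuation. acc=(acc<<6)|0x37=0x2B7
Completed: cp=U+02B7 (starts at byte 6)
Byte[8]=EB: 3-byte lead, need 2 cont bytes. acc=0xB
Byte[9]=B8: continuation. acc=(acc<<6)|0x38=0x2F8
Byte[10]=85: continuation. acc=(acc<<6)|0x05=0xBE05
Completed: cp=U+BE05 (starts at byte 8)

Answer: 0 1 3 6 8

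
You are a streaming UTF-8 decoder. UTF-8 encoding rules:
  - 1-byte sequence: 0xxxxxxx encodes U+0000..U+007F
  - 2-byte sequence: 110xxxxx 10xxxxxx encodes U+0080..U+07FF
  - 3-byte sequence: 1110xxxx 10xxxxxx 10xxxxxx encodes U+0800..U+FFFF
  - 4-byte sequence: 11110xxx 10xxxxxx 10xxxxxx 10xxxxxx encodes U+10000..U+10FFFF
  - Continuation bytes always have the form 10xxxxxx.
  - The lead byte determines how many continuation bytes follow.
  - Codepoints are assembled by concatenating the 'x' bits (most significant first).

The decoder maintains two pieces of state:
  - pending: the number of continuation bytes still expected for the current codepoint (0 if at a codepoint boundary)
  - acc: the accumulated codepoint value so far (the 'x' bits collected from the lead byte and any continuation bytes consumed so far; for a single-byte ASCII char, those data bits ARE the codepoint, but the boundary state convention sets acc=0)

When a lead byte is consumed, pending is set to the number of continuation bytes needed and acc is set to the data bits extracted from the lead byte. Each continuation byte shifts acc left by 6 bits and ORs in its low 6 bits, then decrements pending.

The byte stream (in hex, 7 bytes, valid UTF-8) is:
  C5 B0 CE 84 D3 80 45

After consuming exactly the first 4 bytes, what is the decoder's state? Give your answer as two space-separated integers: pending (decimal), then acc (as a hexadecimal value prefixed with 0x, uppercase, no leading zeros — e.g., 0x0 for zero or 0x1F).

Byte[0]=C5: 2-byte lead. pending=1, acc=0x5
Byte[1]=B0: continuation. acc=(acc<<6)|0x30=0x170, pending=0
Byte[2]=CE: 2-byte lead. pending=1, acc=0xE
Byte[3]=84: continuation. acc=(acc<<6)|0x04=0x384, pending=0

Answer: 0 0x384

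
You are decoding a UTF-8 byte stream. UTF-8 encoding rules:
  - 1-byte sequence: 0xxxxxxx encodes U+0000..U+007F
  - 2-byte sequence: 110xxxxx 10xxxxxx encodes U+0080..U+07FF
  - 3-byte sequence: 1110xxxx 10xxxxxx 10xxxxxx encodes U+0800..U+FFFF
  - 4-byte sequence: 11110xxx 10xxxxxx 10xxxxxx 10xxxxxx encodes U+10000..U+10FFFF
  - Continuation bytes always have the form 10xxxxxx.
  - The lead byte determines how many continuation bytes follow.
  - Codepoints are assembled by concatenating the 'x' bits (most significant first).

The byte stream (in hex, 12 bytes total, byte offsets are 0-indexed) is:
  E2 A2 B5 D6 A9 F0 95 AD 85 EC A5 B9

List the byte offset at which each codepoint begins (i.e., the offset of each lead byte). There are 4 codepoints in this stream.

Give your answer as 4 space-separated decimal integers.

Byte[0]=E2: 3-byte lead, need 2 cont bytes. acc=0x2
Byte[1]=A2: continuation. acc=(acc<<6)|0x22=0xA2
Byte[2]=B5: continuation. acc=(acc<<6)|0x35=0x28B5
Completed: cp=U+28B5 (starts at byte 0)
Byte[3]=D6: 2-byte lead, need 1 cont bytes. acc=0x16
Byte[4]=A9: continuation. acc=(acc<<6)|0x29=0x5A9
Completed: cp=U+05A9 (starts at byte 3)
Byte[5]=F0: 4-byte lead, need 3 cont bytes. acc=0x0
Byte[6]=95: continuation. acc=(acc<<6)|0x15=0x15
Byte[7]=AD: continuation. acc=(acc<<6)|0x2D=0x56D
Byte[8]=85: continuation. acc=(acc<<6)|0x05=0x15B45
Completed: cp=U+15B45 (starts at byte 5)
Byte[9]=EC: 3-byte lead, need 2 cont bytes. acc=0xC
Byte[10]=A5: continuation. acc=(acc<<6)|0x25=0x325
Byte[11]=B9: continuation. acc=(acc<<6)|0x39=0xC979
Completed: cp=U+C979 (starts at byte 9)

Answer: 0 3 5 9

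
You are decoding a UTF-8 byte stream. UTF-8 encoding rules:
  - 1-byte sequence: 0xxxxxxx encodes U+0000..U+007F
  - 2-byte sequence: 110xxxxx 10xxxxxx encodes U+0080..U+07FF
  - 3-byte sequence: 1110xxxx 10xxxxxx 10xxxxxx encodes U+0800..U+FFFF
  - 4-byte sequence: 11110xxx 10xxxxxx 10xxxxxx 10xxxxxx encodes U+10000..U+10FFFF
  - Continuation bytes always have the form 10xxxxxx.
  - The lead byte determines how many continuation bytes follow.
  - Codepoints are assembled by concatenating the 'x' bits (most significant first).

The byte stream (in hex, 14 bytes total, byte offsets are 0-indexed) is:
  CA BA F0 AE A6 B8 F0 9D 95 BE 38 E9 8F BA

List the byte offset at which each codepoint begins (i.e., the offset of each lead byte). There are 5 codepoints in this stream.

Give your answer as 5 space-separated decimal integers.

Byte[0]=CA: 2-byte lead, need 1 cont bytes. acc=0xA
Byte[1]=BA: continuation. acc=(acc<<6)|0x3A=0x2BA
Completed: cp=U+02BA (starts at byte 0)
Byte[2]=F0: 4-byte lead, need 3 cont bytes. acc=0x0
Byte[3]=AE: continuation. acc=(acc<<6)|0x2E=0x2E
Byte[4]=A6: continuation. acc=(acc<<6)|0x26=0xBA6
Byte[5]=B8: continuation. acc=(acc<<6)|0x38=0x2E9B8
Completed: cp=U+2E9B8 (starts at byte 2)
Byte[6]=F0: 4-byte lead, need 3 cont bytes. acc=0x0
Byte[7]=9D: continuation. acc=(acc<<6)|0x1D=0x1D
Byte[8]=95: continuation. acc=(acc<<6)|0x15=0x755
Byte[9]=BE: continuation. acc=(acc<<6)|0x3E=0x1D57E
Completed: cp=U+1D57E (starts at byte 6)
Byte[10]=38: 1-byte ASCII. cp=U+0038
Byte[11]=E9: 3-byte lead, need 2 cont bytes. acc=0x9
Byte[12]=8F: continuation. acc=(acc<<6)|0x0F=0x24F
Byte[13]=BA: continuation. acc=(acc<<6)|0x3A=0x93FA
Completed: cp=U+93FA (starts at byte 11)

Answer: 0 2 6 10 11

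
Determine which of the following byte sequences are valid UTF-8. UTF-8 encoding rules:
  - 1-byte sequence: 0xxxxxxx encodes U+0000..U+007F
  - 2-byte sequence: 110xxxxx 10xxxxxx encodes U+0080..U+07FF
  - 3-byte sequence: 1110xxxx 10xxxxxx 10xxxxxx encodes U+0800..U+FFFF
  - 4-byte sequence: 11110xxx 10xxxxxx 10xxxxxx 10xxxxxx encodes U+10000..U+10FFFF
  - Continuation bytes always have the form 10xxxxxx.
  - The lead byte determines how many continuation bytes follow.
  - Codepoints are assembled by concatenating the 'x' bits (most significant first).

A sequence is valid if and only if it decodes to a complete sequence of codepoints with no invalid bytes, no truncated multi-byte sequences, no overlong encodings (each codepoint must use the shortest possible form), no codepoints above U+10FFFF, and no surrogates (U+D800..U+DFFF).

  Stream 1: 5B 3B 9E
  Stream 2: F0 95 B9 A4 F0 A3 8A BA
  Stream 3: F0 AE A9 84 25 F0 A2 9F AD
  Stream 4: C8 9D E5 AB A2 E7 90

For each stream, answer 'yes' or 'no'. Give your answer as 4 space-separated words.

Stream 1: error at byte offset 2. INVALID
Stream 2: decodes cleanly. VALID
Stream 3: decodes cleanly. VALID
Stream 4: error at byte offset 7. INVALID

Answer: no yes yes no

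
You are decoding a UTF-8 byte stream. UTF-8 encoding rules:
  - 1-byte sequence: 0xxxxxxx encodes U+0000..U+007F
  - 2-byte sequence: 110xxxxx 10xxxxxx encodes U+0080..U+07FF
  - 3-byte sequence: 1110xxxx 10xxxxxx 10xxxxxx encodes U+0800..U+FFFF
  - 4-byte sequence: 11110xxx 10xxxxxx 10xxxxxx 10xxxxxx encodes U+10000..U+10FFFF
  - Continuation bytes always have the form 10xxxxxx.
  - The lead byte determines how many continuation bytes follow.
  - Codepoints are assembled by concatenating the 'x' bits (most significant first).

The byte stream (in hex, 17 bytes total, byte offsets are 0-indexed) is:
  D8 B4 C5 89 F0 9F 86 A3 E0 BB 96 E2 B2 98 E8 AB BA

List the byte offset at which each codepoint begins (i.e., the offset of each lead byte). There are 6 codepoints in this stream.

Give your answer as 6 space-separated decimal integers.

Byte[0]=D8: 2-byte lead, need 1 cont bytes. acc=0x18
Byte[1]=B4: continuation. acc=(acc<<6)|0x34=0x634
Completed: cp=U+0634 (starts at byte 0)
Byte[2]=C5: 2-byte lead, need 1 cont bytes. acc=0x5
Byte[3]=89: continuation. acc=(acc<<6)|0x09=0x149
Completed: cp=U+0149 (starts at byte 2)
Byte[4]=F0: 4-byte lead, need 3 cont bytes. acc=0x0
Byte[5]=9F: continuation. acc=(acc<<6)|0x1F=0x1F
Byte[6]=86: continuation. acc=(acc<<6)|0x06=0x7C6
Byte[7]=A3: continuation. acc=(acc<<6)|0x23=0x1F1A3
Completed: cp=U+1F1A3 (starts at byte 4)
Byte[8]=E0: 3-byte lead, need 2 cont bytes. acc=0x0
Byte[9]=BB: continuation. acc=(acc<<6)|0x3B=0x3B
Byte[10]=96: continuation. acc=(acc<<6)|0x16=0xED6
Completed: cp=U+0ED6 (starts at byte 8)
Byte[11]=E2: 3-byte lead, need 2 cont bytes. acc=0x2
Byte[12]=B2: continuation. acc=(acc<<6)|0x32=0xB2
Byte[13]=98: continuation. acc=(acc<<6)|0x18=0x2C98
Completed: cp=U+2C98 (starts at byte 11)
Byte[14]=E8: 3-byte lead, need 2 cont bytes. acc=0x8
Byte[15]=AB: continuation. acc=(acc<<6)|0x2B=0x22B
Byte[16]=BA: continuation. acc=(acc<<6)|0x3A=0x8AFA
Completed: cp=U+8AFA (starts at byte 14)

Answer: 0 2 4 8 11 14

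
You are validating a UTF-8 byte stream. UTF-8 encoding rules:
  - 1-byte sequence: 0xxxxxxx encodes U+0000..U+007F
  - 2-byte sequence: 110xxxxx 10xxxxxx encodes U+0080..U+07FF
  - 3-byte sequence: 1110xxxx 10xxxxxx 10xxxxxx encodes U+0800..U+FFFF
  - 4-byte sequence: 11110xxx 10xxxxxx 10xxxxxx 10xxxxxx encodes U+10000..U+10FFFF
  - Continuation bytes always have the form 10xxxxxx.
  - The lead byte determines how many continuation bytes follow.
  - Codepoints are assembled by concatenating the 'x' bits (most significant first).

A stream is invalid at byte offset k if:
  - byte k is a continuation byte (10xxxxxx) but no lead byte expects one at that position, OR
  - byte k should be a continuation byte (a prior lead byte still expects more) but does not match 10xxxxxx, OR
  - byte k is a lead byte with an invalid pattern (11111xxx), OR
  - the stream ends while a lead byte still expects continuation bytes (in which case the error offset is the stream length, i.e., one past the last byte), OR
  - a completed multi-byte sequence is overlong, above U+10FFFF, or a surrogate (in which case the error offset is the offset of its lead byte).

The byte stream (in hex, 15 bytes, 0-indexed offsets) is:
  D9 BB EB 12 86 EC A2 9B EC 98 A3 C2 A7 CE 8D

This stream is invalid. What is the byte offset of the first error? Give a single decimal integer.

Answer: 3

Derivation:
Byte[0]=D9: 2-byte lead, need 1 cont bytes. acc=0x19
Byte[1]=BB: continuation. acc=(acc<<6)|0x3B=0x67B
Completed: cp=U+067B (starts at byte 0)
Byte[2]=EB: 3-byte lead, need 2 cont bytes. acc=0xB
Byte[3]=12: expected 10xxxxxx continuation. INVALID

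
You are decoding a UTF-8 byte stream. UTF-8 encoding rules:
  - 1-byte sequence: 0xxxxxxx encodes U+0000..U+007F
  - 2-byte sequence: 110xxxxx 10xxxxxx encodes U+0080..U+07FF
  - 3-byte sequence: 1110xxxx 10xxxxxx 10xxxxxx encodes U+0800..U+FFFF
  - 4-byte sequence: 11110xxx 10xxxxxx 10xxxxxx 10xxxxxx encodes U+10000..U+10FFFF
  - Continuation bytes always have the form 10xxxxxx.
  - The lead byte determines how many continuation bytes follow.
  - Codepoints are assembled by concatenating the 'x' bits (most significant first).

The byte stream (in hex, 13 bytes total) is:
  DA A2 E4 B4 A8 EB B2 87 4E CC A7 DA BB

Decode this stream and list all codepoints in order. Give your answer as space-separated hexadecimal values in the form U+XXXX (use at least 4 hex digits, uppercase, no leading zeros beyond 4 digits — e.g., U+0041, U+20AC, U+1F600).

Answer: U+06A2 U+4D28 U+BC87 U+004E U+0327 U+06BB

Derivation:
Byte[0]=DA: 2-byte lead, need 1 cont bytes. acc=0x1A
Byte[1]=A2: continuation. acc=(acc<<6)|0x22=0x6A2
Completed: cp=U+06A2 (starts at byte 0)
Byte[2]=E4: 3-byte lead, need 2 cont bytes. acc=0x4
Byte[3]=B4: continuation. acc=(acc<<6)|0x34=0x134
Byte[4]=A8: continuation. acc=(acc<<6)|0x28=0x4D28
Completed: cp=U+4D28 (starts at byte 2)
Byte[5]=EB: 3-byte lead, need 2 cont bytes. acc=0xB
Byte[6]=B2: continuation. acc=(acc<<6)|0x32=0x2F2
Byte[7]=87: continuation. acc=(acc<<6)|0x07=0xBC87
Completed: cp=U+BC87 (starts at byte 5)
Byte[8]=4E: 1-byte ASCII. cp=U+004E
Byte[9]=CC: 2-byte lead, need 1 cont bytes. acc=0xC
Byte[10]=A7: continuation. acc=(acc<<6)|0x27=0x327
Completed: cp=U+0327 (starts at byte 9)
Byte[11]=DA: 2-byte lead, need 1 cont bytes. acc=0x1A
Byte[12]=BB: continuation. acc=(acc<<6)|0x3B=0x6BB
Completed: cp=U+06BB (starts at byte 11)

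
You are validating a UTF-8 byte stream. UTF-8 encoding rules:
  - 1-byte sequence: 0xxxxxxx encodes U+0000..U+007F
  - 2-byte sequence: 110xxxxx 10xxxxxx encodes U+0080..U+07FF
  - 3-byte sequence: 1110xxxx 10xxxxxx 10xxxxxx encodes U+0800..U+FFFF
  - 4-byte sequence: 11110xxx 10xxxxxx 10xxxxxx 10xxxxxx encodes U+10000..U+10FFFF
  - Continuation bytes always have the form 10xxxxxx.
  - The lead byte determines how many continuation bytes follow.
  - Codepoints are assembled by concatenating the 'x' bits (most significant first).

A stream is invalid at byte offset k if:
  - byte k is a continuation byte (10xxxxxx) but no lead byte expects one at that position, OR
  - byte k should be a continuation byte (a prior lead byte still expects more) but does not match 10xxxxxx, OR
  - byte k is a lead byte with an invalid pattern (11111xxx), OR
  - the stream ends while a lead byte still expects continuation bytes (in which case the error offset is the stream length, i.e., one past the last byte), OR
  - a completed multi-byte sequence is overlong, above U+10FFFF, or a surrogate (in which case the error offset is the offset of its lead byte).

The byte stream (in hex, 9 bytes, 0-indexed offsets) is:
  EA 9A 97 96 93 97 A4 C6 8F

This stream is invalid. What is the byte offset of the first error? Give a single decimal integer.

Answer: 3

Derivation:
Byte[0]=EA: 3-byte lead, need 2 cont bytes. acc=0xA
Byte[1]=9A: continuation. acc=(acc<<6)|0x1A=0x29A
Byte[2]=97: continuation. acc=(acc<<6)|0x17=0xA697
Completed: cp=U+A697 (starts at byte 0)
Byte[3]=96: INVALID lead byte (not 0xxx/110x/1110/11110)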